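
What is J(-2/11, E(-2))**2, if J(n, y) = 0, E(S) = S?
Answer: 0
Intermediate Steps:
J(-2/11, E(-2))**2 = 0**2 = 0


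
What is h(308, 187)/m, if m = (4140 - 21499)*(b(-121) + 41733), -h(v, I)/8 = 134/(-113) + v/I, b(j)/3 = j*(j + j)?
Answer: 7088/4321024134981 ≈ 1.6404e-9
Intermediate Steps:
b(j) = 6*j**2 (b(j) = 3*(j*(j + j)) = 3*(j*(2*j)) = 3*(2*j**2) = 6*j**2)
h(v, I) = 1072/113 - 8*v/I (h(v, I) = -8*(134/(-113) + v/I) = -8*(134*(-1/113) + v/I) = -8*(-134/113 + v/I) = 1072/113 - 8*v/I)
m = -2249361861 (m = (4140 - 21499)*(6*(-121)**2 + 41733) = -17359*(6*14641 + 41733) = -17359*(87846 + 41733) = -17359*129579 = -2249361861)
h(308, 187)/m = (1072/113 - 8*308/187)/(-2249361861) = (1072/113 - 8*308*1/187)*(-1/2249361861) = (1072/113 - 224/17)*(-1/2249361861) = -7088/1921*(-1/2249361861) = 7088/4321024134981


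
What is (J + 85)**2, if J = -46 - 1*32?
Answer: 49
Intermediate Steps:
J = -78 (J = -46 - 32 = -78)
(J + 85)**2 = (-78 + 85)**2 = 7**2 = 49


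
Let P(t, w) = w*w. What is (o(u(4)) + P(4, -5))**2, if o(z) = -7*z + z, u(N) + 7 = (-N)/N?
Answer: 5329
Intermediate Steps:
u(N) = -8 (u(N) = -7 + (-N)/N = -7 - 1 = -8)
P(t, w) = w**2
o(z) = -6*z
(o(u(4)) + P(4, -5))**2 = (-6*(-8) + (-5)**2)**2 = (48 + 25)**2 = 73**2 = 5329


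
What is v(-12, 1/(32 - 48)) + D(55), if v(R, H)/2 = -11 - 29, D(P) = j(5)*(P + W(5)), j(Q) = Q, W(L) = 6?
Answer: 225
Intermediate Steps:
D(P) = 30 + 5*P (D(P) = 5*(P + 6) = 5*(6 + P) = 30 + 5*P)
v(R, H) = -80 (v(R, H) = 2*(-11 - 29) = 2*(-40) = -80)
v(-12, 1/(32 - 48)) + D(55) = -80 + (30 + 5*55) = -80 + (30 + 275) = -80 + 305 = 225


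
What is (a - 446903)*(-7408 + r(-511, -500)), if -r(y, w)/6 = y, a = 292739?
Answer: 669380088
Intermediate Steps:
r(y, w) = -6*y
(a - 446903)*(-7408 + r(-511, -500)) = (292739 - 446903)*(-7408 - 6*(-511)) = -154164*(-7408 + 3066) = -154164*(-4342) = 669380088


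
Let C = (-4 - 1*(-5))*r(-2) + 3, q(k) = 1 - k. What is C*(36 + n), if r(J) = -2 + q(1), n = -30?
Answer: 6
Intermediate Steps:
r(J) = -2 (r(J) = -2 + (1 - 1*1) = -2 + (1 - 1) = -2 + 0 = -2)
C = 1 (C = (-4 - 1*(-5))*(-2) + 3 = (-4 + 5)*(-2) + 3 = 1*(-2) + 3 = -2 + 3 = 1)
C*(36 + n) = 1*(36 - 30) = 1*6 = 6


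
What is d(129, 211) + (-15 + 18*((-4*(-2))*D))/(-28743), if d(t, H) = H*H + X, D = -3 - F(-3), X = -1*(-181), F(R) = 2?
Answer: 428290107/9581 ≈ 44702.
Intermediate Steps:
X = 181
D = -5 (D = -3 - 1*2 = -3 - 2 = -5)
d(t, H) = 181 + H**2 (d(t, H) = H*H + 181 = H**2 + 181 = 181 + H**2)
d(129, 211) + (-15 + 18*((-4*(-2))*D))/(-28743) = (181 + 211**2) + (-15 + 18*(-4*(-2)*(-5)))/(-28743) = (181 + 44521) + (-15 + 18*(8*(-5)))*(-1/28743) = 44702 + (-15 + 18*(-40))*(-1/28743) = 44702 + (-15 - 720)*(-1/28743) = 44702 - 735*(-1/28743) = 44702 + 245/9581 = 428290107/9581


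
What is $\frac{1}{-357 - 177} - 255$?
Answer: $- \frac{136171}{534} \approx -255.0$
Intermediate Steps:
$\frac{1}{-357 - 177} - 255 = \frac{1}{-534} - 255 = - \frac{1}{534} - 255 = - \frac{136171}{534}$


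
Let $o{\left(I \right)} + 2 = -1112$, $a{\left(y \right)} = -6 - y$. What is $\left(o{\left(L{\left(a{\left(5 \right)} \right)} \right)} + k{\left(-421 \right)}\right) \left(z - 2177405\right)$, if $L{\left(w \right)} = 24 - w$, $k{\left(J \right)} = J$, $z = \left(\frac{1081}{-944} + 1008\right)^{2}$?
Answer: $\frac{1591747200466865}{891136} \approx 1.7862 \cdot 10^{9}$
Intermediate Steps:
$z = \frac{903395121841}{891136}$ ($z = \left(1081 \left(- \frac{1}{944}\right) + 1008\right)^{2} = \left(- \frac{1081}{944} + 1008\right)^{2} = \left(\frac{950471}{944}\right)^{2} = \frac{903395121841}{891136} \approx 1.0138 \cdot 10^{6}$)
$o{\left(I \right)} = -1114$ ($o{\left(I \right)} = -2 - 1112 = -1114$)
$\left(o{\left(L{\left(a{\left(5 \right)} \right)} \right)} + k{\left(-421 \right)}\right) \left(z - 2177405\right) = \left(-1114 - 421\right) \left(\frac{903395121841}{891136} - 2177405\right) = \left(-1535\right) \left(- \frac{1036968860239}{891136}\right) = \frac{1591747200466865}{891136}$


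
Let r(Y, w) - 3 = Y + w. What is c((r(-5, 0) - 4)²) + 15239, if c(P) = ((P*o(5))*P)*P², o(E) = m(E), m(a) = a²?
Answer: 42005639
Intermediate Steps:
o(E) = E²
r(Y, w) = 3 + Y + w (r(Y, w) = 3 + (Y + w) = 3 + Y + w)
c(P) = 25*P⁴ (c(P) = ((P*5²)*P)*P² = ((P*25)*P)*P² = ((25*P)*P)*P² = (25*P²)*P² = 25*P⁴)
c((r(-5, 0) - 4)²) + 15239 = 25*(((3 - 5 + 0) - 4)²)⁴ + 15239 = 25*((-2 - 4)²)⁴ + 15239 = 25*((-6)²)⁴ + 15239 = 25*36⁴ + 15239 = 25*1679616 + 15239 = 41990400 + 15239 = 42005639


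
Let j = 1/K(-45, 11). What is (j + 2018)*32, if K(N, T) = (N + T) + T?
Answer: 1485216/23 ≈ 64575.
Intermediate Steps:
K(N, T) = N + 2*T
j = -1/23 (j = 1/(-45 + 2*11) = 1/(-45 + 22) = 1/(-23) = -1/23 ≈ -0.043478)
(j + 2018)*32 = (-1/23 + 2018)*32 = (46413/23)*32 = 1485216/23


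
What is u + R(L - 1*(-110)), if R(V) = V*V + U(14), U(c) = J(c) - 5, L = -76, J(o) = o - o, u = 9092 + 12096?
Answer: 22339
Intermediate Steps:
u = 21188
J(o) = 0
U(c) = -5 (U(c) = 0 - 5 = -5)
R(V) = -5 + V² (R(V) = V*V - 5 = V² - 5 = -5 + V²)
u + R(L - 1*(-110)) = 21188 + (-5 + (-76 - 1*(-110))²) = 21188 + (-5 + (-76 + 110)²) = 21188 + (-5 + 34²) = 21188 + (-5 + 1156) = 21188 + 1151 = 22339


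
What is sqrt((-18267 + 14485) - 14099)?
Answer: I*sqrt(17881) ≈ 133.72*I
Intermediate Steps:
sqrt((-18267 + 14485) - 14099) = sqrt(-3782 - 14099) = sqrt(-17881) = I*sqrt(17881)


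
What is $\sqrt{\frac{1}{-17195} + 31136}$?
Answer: $\frac{\sqrt{9205919609205}}{17195} \approx 176.45$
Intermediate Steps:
$\sqrt{\frac{1}{-17195} + 31136} = \sqrt{- \frac{1}{17195} + 31136} = \sqrt{\frac{535383519}{17195}} = \frac{\sqrt{9205919609205}}{17195}$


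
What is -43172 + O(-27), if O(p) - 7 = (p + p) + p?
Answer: -43246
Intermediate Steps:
O(p) = 7 + 3*p (O(p) = 7 + ((p + p) + p) = 7 + (2*p + p) = 7 + 3*p)
-43172 + O(-27) = -43172 + (7 + 3*(-27)) = -43172 + (7 - 81) = -43172 - 74 = -43246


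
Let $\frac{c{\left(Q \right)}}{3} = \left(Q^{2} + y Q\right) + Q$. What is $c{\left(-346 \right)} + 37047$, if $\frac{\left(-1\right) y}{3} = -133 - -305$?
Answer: $930765$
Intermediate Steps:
$y = -516$ ($y = - 3 \left(-133 - -305\right) = - 3 \left(-133 + 305\right) = \left(-3\right) 172 = -516$)
$c{\left(Q \right)} = - 1545 Q + 3 Q^{2}$ ($c{\left(Q \right)} = 3 \left(\left(Q^{2} - 516 Q\right) + Q\right) = 3 \left(Q^{2} - 515 Q\right) = - 1545 Q + 3 Q^{2}$)
$c{\left(-346 \right)} + 37047 = 3 \left(-346\right) \left(-515 - 346\right) + 37047 = 3 \left(-346\right) \left(-861\right) + 37047 = 893718 + 37047 = 930765$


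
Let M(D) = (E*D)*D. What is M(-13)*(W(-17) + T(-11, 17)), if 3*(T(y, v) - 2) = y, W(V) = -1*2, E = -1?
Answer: 1859/3 ≈ 619.67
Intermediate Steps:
W(V) = -2
T(y, v) = 2 + y/3
M(D) = -D² (M(D) = (-D)*D = -D²)
M(-13)*(W(-17) + T(-11, 17)) = (-1*(-13)²)*(-2 + (2 + (⅓)*(-11))) = (-1*169)*(-2 + (2 - 11/3)) = -169*(-2 - 5/3) = -169*(-11/3) = 1859/3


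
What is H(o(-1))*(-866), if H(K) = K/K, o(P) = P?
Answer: -866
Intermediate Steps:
H(K) = 1
H(o(-1))*(-866) = 1*(-866) = -866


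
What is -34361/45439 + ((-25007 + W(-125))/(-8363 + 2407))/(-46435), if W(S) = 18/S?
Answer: -1188031272009527/1570865193942500 ≈ -0.75629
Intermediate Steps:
-34361/45439 + ((-25007 + W(-125))/(-8363 + 2407))/(-46435) = -34361/45439 + ((-25007 + 18/(-125))/(-8363 + 2407))/(-46435) = -34361*1/45439 + ((-25007 + 18*(-1/125))/(-5956))*(-1/46435) = -34361/45439 + ((-25007 - 18/125)*(-1/5956))*(-1/46435) = -34361/45439 - 3125893/125*(-1/5956)*(-1/46435) = -34361/45439 + (3125893/744500)*(-1/46435) = -34361/45439 - 3125893/34570857500 = -1188031272009527/1570865193942500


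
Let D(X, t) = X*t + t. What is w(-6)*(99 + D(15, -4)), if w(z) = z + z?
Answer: -420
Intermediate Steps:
D(X, t) = t + X*t
w(z) = 2*z
w(-6)*(99 + D(15, -4)) = (2*(-6))*(99 - 4*(1 + 15)) = -12*(99 - 4*16) = -12*(99 - 64) = -12*35 = -420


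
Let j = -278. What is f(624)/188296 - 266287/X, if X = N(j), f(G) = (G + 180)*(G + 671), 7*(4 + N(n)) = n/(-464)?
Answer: 20358810137827/299249418 ≈ 68033.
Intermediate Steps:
N(n) = -4 - n/3248 (N(n) = -4 + (n/(-464))/7 = -4 + (n*(-1/464))/7 = -4 + (-n/464)/7 = -4 - n/3248)
f(G) = (180 + G)*(671 + G)
X = -6357/1624 (X = -4 - 1/3248*(-278) = -4 + 139/1624 = -6357/1624 ≈ -3.9144)
f(624)/188296 - 266287/X = (120780 + 624**2 + 851*624)/188296 - 266287/(-6357/1624) = (120780 + 389376 + 531024)*(1/188296) - 266287*(-1624/6357) = 1041180*(1/188296) + 432450088/6357 = 260295/47074 + 432450088/6357 = 20358810137827/299249418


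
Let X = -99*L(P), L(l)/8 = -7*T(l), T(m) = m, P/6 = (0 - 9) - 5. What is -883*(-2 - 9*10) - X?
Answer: 546932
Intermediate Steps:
P = -84 (P = 6*((0 - 9) - 5) = 6*(-9 - 5) = 6*(-14) = -84)
L(l) = -56*l (L(l) = 8*(-7*l) = -56*l)
X = -465696 (X = -(-5544)*(-84) = -99*4704 = -465696)
-883*(-2 - 9*10) - X = -883*(-2 - 9*10) - 1*(-465696) = -883*(-2 - 90) + 465696 = -883*(-92) + 465696 = 81236 + 465696 = 546932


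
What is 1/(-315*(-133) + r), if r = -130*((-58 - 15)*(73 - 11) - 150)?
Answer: 1/649775 ≈ 1.5390e-6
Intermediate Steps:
r = 607880 (r = -130*(-73*62 - 150) = -130*(-4526 - 150) = -130*(-4676) = 607880)
1/(-315*(-133) + r) = 1/(-315*(-133) + 607880) = 1/(41895 + 607880) = 1/649775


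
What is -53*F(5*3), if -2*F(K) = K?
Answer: 795/2 ≈ 397.50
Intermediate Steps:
F(K) = -K/2
-53*F(5*3) = -(-53)*5*3/2 = -(-53)*15/2 = -53*(-15/2) = 795/2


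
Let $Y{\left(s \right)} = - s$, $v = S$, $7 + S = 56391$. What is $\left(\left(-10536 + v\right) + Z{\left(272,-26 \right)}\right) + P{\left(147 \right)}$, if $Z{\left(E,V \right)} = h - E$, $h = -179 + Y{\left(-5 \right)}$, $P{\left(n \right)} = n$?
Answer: $45549$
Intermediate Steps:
$S = 56384$ ($S = -7 + 56391 = 56384$)
$v = 56384$
$h = -174$ ($h = -179 - -5 = -179 + 5 = -174$)
$Z{\left(E,V \right)} = -174 - E$
$\left(\left(-10536 + v\right) + Z{\left(272,-26 \right)}\right) + P{\left(147 \right)} = \left(\left(-10536 + 56384\right) - 446\right) + 147 = \left(45848 - 446\right) + 147 = 45402 + 147 = 45549$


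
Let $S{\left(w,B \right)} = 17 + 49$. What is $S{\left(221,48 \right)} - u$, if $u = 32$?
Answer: $34$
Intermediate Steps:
$S{\left(w,B \right)} = 66$
$S{\left(221,48 \right)} - u = 66 - 32 = 34$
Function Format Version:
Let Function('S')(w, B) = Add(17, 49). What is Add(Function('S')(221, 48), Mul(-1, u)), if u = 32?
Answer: 34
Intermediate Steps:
Function('S')(w, B) = 66
Add(Function('S')(221, 48), Mul(-1, u)) = Add(66, Mul(-1, 32)) = Add(66, -32) = 34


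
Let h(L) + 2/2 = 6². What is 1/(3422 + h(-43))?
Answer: 1/3457 ≈ 0.00028927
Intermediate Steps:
h(L) = 35 (h(L) = -1 + 6² = -1 + 36 = 35)
1/(3422 + h(-43)) = 1/(3422 + 35) = 1/3457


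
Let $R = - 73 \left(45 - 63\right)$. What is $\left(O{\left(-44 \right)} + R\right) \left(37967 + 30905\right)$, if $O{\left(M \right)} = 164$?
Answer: $101792816$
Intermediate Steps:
$R = 1314$ ($R = \left(-73\right) \left(-18\right) = 1314$)
$\left(O{\left(-44 \right)} + R\right) \left(37967 + 30905\right) = \left(164 + 1314\right) \left(37967 + 30905\right) = 1478 \cdot 68872 = 101792816$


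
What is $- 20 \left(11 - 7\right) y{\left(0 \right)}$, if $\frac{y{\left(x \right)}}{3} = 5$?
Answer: $-1200$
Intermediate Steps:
$y{\left(x \right)} = 15$ ($y{\left(x \right)} = 3 \cdot 5 = 15$)
$- 20 \left(11 - 7\right) y{\left(0 \right)} = - 20 \left(11 - 7\right) 15 = \left(-20\right) 4 \cdot 15 = \left(-80\right) 15 = -1200$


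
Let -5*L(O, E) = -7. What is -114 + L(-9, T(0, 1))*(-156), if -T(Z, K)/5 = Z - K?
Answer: -1662/5 ≈ -332.40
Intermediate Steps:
T(Z, K) = -5*Z + 5*K (T(Z, K) = -5*(Z - K) = -5*Z + 5*K)
L(O, E) = 7/5 (L(O, E) = -⅕*(-7) = 7/5)
-114 + L(-9, T(0, 1))*(-156) = -114 + (7/5)*(-156) = -114 - 1092/5 = -1662/5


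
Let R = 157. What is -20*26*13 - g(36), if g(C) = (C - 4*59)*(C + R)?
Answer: 31840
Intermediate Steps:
g(C) = (-236 + C)*(157 + C) (g(C) = (C - 4*59)*(C + 157) = (C - 236)*(157 + C) = (-236 + C)*(157 + C))
-20*26*13 - g(36) = -20*26*13 - (-37052 + 36² - 79*36) = -520*13 - (-37052 + 1296 - 2844) = -6760 - 1*(-38600) = -6760 + 38600 = 31840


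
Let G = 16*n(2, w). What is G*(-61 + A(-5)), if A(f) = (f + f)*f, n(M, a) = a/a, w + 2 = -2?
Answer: -176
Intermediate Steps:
w = -4 (w = -2 - 2 = -4)
n(M, a) = 1
A(f) = 2*f² (A(f) = (2*f)*f = 2*f²)
G = 16 (G = 16*1 = 16)
G*(-61 + A(-5)) = 16*(-61 + 2*(-5)²) = 16*(-61 + 2*25) = 16*(-61 + 50) = 16*(-11) = -176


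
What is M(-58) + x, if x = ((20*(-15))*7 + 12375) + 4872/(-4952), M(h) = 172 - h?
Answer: 6501986/619 ≈ 10504.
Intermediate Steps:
x = 6359616/619 (x = (-300*7 + 12375) + 4872*(-1/4952) = (-2100 + 12375) - 609/619 = 10275 - 609/619 = 6359616/619 ≈ 10274.)
M(-58) + x = (172 - 1*(-58)) + 6359616/619 = (172 + 58) + 6359616/619 = 230 + 6359616/619 = 6501986/619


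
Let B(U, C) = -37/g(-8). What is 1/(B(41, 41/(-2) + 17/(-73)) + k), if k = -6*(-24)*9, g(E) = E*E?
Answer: 64/82907 ≈ 0.00077195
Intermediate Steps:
g(E) = E²
k = 1296 (k = 144*9 = 1296)
B(U, C) = -37/64 (B(U, C) = -37/((-8)²) = -37/64)
1/(B(41, 41/(-2) + 17/(-73)) + k) = 1/(-37/64 + 1296) = 1/(82907/64) = 64/82907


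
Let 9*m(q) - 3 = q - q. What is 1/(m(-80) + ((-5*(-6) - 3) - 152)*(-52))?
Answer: 3/19501 ≈ 0.00015384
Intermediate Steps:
m(q) = ⅓ (m(q) = ⅓ + (q - q)/9 = ⅓ + (⅑)*0 = ⅓ + 0 = ⅓)
1/(m(-80) + ((-5*(-6) - 3) - 152)*(-52)) = 1/(⅓ + ((-5*(-6) - 3) - 152)*(-52)) = 1/(⅓ + ((30 - 3) - 152)*(-52)) = 1/(⅓ + (27 - 152)*(-52)) = 1/(⅓ - 125*(-52)) = 1/(⅓ + 6500) = 1/(19501/3) = 3/19501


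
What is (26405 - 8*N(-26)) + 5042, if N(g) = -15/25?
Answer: 157259/5 ≈ 31452.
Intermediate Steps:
N(g) = -3/5 (N(g) = -15*1/25 = -3/5)
(26405 - 8*N(-26)) + 5042 = (26405 - 8*(-3/5)) + 5042 = (26405 + 24/5) + 5042 = 132049/5 + 5042 = 157259/5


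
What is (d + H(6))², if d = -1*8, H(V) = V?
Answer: 4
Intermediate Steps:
d = -8
(d + H(6))² = (-8 + 6)² = (-2)² = 4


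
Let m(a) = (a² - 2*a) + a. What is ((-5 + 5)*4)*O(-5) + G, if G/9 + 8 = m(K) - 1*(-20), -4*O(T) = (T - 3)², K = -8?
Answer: 756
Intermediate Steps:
O(T) = -(-3 + T)²/4 (O(T) = -(T - 3)²/4 = -(-3 + T)²/4)
m(a) = a² - a
G = 756 (G = -72 + 9*(-8*(-1 - 8) - 1*(-20)) = -72 + 9*(-8*(-9) + 20) = -72 + 9*(72 + 20) = -72 + 9*92 = -72 + 828 = 756)
((-5 + 5)*4)*O(-5) + G = ((-5 + 5)*4)*(-(-3 - 5)²/4) + 756 = (0*4)*(-¼*(-8)²) + 756 = 0*(-¼*64) + 756 = 0*(-16) + 756 = 0 + 756 = 756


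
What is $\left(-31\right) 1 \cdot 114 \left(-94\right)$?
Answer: $332196$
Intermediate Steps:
$\left(-31\right) 1 \cdot 114 \left(-94\right) = \left(-31\right) 114 \left(-94\right) = \left(-3534\right) \left(-94\right) = 332196$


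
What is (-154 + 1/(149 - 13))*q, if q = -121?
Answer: 2534103/136 ≈ 18633.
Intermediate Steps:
(-154 + 1/(149 - 13))*q = (-154 + 1/(149 - 13))*(-121) = (-154 + 1/136)*(-121) = -20943/136*(-121) = 2534103/136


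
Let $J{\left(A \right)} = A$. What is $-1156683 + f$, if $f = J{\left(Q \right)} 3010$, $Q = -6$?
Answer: $-1174743$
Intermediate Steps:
$f = -18060$ ($f = \left(-6\right) 3010 = -18060$)
$-1156683 + f = -1156683 - 18060 = -1174743$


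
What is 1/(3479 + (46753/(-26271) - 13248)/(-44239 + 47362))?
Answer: 11720619/40726307078 ≈ 0.00028779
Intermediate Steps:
1/(3479 + (46753/(-26271) - 13248)/(-44239 + 47362)) = 1/(3479 + (46753*(-1/26271) - 13248)/3123) = 1/(3479 + (-6679/3753 - 13248)*(1/3123)) = 1/(3479 - 49726423/3753*1/3123) = 1/(3479 - 49726423/11720619) = 1/(40726307078/11720619) = 11720619/40726307078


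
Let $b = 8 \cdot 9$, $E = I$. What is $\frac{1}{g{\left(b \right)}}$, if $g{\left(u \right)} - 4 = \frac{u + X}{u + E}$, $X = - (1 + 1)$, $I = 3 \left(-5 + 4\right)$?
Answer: $\frac{69}{346} \approx 0.19942$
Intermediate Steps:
$I = -3$ ($I = 3 \left(-1\right) = -3$)
$E = -3$
$X = -2$ ($X = \left(-1\right) 2 = -2$)
$b = 72$
$g{\left(u \right)} = 4 + \frac{-2 + u}{-3 + u}$ ($g{\left(u \right)} = 4 + \frac{u - 2}{u - 3} = 4 + \frac{-2 + u}{-3 + u}$)
$\frac{1}{g{\left(b \right)}} = \frac{1}{\frac{1}{-3 + 72} \left(-14 + 5 \cdot 72\right)} = \frac{1}{\frac{1}{69} \left(-14 + 360\right)} = \frac{1}{\frac{1}{69} \cdot 346} = \frac{1}{\frac{346}{69}} = \frac{69}{346}$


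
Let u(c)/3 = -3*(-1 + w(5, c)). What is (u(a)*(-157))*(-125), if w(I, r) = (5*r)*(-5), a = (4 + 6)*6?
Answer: 265114125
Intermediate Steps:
a = 60 (a = 10*6 = 60)
w(I, r) = -25*r
u(c) = 9 + 225*c (u(c) = 3*(-3*(-1 - 25*c)) = 3*(3 + 75*c) = 9 + 225*c)
(u(a)*(-157))*(-125) = ((9 + 225*60)*(-157))*(-125) = ((9 + 13500)*(-157))*(-125) = (13509*(-157))*(-125) = -2120913*(-125) = 265114125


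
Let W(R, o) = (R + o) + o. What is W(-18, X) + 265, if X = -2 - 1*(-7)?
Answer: 257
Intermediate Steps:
X = 5 (X = -2 + 7 = 5)
W(R, o) = R + 2*o
W(-18, X) + 265 = (-18 + 2*5) + 265 = (-18 + 10) + 265 = -8 + 265 = 257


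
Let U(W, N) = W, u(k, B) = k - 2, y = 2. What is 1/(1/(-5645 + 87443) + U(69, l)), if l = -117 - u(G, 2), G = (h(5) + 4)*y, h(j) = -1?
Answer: 81798/5644063 ≈ 0.014493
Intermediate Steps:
G = 6 (G = (-1 + 4)*2 = 3*2 = 6)
u(k, B) = -2 + k
l = -121 (l = -117 - (-2 + 6) = -117 - 1*4 = -117 - 4 = -121)
1/(1/(-5645 + 87443) + U(69, l)) = 1/(1/(-5645 + 87443) + 69) = 1/(1/81798 + 69) = 1/(5644063/81798) = 81798/5644063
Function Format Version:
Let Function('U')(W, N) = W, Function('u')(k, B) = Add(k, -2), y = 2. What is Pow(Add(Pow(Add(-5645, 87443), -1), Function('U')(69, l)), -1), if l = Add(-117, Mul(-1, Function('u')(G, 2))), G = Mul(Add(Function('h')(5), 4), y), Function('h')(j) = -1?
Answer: Rational(81798, 5644063) ≈ 0.014493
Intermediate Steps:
G = 6 (G = Mul(Add(-1, 4), 2) = Mul(3, 2) = 6)
Function('u')(k, B) = Add(-2, k)
l = -121 (l = Add(-117, Mul(-1, Add(-2, 6))) = Add(-117, Mul(-1, 4)) = Add(-117, -4) = -121)
Pow(Add(Pow(Add(-5645, 87443), -1), Function('U')(69, l)), -1) = Pow(Add(Pow(Add(-5645, 87443), -1), 69), -1) = Pow(Add(Pow(81798, -1), 69), -1) = Pow(Add(Rational(1, 81798), 69), -1) = Pow(Rational(5644063, 81798), -1) = Rational(81798, 5644063)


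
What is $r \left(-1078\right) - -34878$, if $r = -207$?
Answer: $258024$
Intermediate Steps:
$r \left(-1078\right) - -34878 = \left(-207\right) \left(-1078\right) - -34878 = 223146 + 34878 = 258024$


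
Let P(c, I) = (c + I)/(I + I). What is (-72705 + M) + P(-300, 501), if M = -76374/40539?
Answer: -328150127711/4513342 ≈ -72707.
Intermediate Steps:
M = -25458/13513 (M = -76374*1/40539 = -25458/13513 ≈ -1.8840)
P(c, I) = (I + c)/(2*I) (P(c, I) = (I + c)/((2*I)) = (I + c)*(1/(2*I)) = (I + c)/(2*I))
(-72705 + M) + P(-300, 501) = (-72705 - 25458/13513) + (½)*(501 - 300)/501 = -982488123/13513 + (½)*(1/501)*201 = -982488123/13513 + 67/334 = -328150127711/4513342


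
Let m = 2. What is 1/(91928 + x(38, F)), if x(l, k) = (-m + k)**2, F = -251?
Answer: 1/155937 ≈ 6.4128e-6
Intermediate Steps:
x(l, k) = (-2 + k)**2 (x(l, k) = (-1*2 + k)**2 = (-2 + k)**2)
1/(91928 + x(38, F)) = 1/(91928 + (-2 - 251)**2) = 1/(91928 + (-253)**2) = 1/(91928 + 64009) = 1/155937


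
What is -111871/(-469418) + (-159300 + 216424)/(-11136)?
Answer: -3196154797/653429856 ≈ -4.8913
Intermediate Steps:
-111871/(-469418) + (-159300 + 216424)/(-11136) = -111871*(-1/469418) + 57124*(-1/11136) = 111871/469418 - 14281/2784 = -3196154797/653429856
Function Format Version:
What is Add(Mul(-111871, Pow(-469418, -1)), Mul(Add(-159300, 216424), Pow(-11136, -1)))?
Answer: Rational(-3196154797, 653429856) ≈ -4.8913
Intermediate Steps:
Add(Mul(-111871, Pow(-469418, -1)), Mul(Add(-159300, 216424), Pow(-11136, -1))) = Add(Mul(-111871, Rational(-1, 469418)), Mul(57124, Rational(-1, 11136))) = Add(Rational(111871, 469418), Rational(-14281, 2784)) = Rational(-3196154797, 653429856)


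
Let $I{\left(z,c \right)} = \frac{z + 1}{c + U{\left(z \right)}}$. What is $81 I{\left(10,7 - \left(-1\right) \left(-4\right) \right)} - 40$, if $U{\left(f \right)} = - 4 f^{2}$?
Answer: $- \frac{16771}{397} \approx -42.244$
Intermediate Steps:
$I{\left(z,c \right)} = \frac{1 + z}{c - 4 z^{2}}$ ($I{\left(z,c \right)} = \frac{z + 1}{c - 4 z^{2}} = \frac{1 + z}{c - 4 z^{2}}$)
$81 I{\left(10,7 - \left(-1\right) \left(-4\right) \right)} - 40 = 81 \frac{1 + 10}{\left(7 - \left(-1\right) \left(-4\right)\right) - 4 \cdot 10^{2}} - 40 = 81 \frac{1}{\left(7 - 4\right) - 400} \cdot 11 - 40 = 81 \frac{1}{3 - 400} \cdot 11 - 40 = 81 \frac{1}{-397} \cdot 11 - 40 = 81 \left(\left(- \frac{1}{397}\right) 11\right) - 40 = 81 \left(- \frac{11}{397}\right) - 40 = - \frac{891}{397} - 40 = - \frac{16771}{397}$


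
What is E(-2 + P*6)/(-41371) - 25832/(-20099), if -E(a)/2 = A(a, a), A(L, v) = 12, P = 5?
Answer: 1069178048/831515729 ≈ 1.2858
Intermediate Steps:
E(a) = -24 (E(a) = -2*12 = -24)
E(-2 + P*6)/(-41371) - 25832/(-20099) = -24/(-41371) - 25832/(-20099) = -24*(-1/41371) - 25832*(-1/20099) = 24/41371 + 25832/20099 = 1069178048/831515729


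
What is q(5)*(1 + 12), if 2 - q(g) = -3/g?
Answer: 169/5 ≈ 33.800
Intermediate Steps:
q(g) = 2 + 3/g (q(g) = 2 - (-3)/g = 2 + 3/g)
q(5)*(1 + 12) = (2 + 3/5)*(1 + 12) = (2 + 3*(⅕))*13 = (2 + ⅗)*13 = (13/5)*13 = 169/5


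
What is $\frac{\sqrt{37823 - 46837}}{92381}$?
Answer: $\frac{i \sqrt{9014}}{92381} \approx 0.0010277 i$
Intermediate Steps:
$\frac{\sqrt{37823 - 46837}}{92381} = \sqrt{-9014} \cdot \frac{1}{92381} = i \sqrt{9014} \cdot \frac{1}{92381} = \frac{i \sqrt{9014}}{92381}$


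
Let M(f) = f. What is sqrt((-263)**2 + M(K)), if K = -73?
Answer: 2*sqrt(17274) ≈ 262.86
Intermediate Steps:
sqrt((-263)**2 + M(K)) = sqrt((-263)**2 - 73) = sqrt(69169 - 73) = sqrt(69096) = 2*sqrt(17274)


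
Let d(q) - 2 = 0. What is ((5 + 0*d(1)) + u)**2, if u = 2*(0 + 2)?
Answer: 81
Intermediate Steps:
u = 4 (u = 2*2 = 4)
d(q) = 2 (d(q) = 2 + 0 = 2)
((5 + 0*d(1)) + u)**2 = ((5 + 0*2) + 4)**2 = ((5 + 0) + 4)**2 = (5 + 4)**2 = 9**2 = 81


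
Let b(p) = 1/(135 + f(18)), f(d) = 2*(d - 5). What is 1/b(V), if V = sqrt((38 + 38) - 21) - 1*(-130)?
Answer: 161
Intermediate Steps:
f(d) = -10 + 2*d (f(d) = 2*(-5 + d) = -10 + 2*d)
V = 130 + sqrt(55) (V = sqrt(76 - 21) + 130 = sqrt(55) + 130 = 130 + sqrt(55) ≈ 137.42)
b(p) = 1/161 (b(p) = 1/(135 + (-10 + 2*18)) = 1/(135 + (-10 + 36)) = 1/(135 + 26) = 1/161)
1/b(V) = 1/(1/161) = 161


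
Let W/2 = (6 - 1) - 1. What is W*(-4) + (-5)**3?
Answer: -157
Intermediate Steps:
W = 8 (W = 2*((6 - 1) - 1) = 2*(5 - 1) = 2*4 = 8)
W*(-4) + (-5)**3 = 8*(-4) + (-5)**3 = -32 - 125 = -157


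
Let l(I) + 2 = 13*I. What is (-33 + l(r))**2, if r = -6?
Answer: 12769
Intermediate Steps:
l(I) = -2 + 13*I
(-33 + l(r))**2 = (-33 + (-2 + 13*(-6)))**2 = (-33 + (-2 - 78))**2 = (-33 - 80)**2 = (-113)**2 = 12769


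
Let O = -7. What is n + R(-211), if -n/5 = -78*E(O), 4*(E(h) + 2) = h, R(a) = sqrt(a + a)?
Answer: -2925/2 + I*sqrt(422) ≈ -1462.5 + 20.543*I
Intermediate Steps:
R(a) = sqrt(2)*sqrt(a) (R(a) = sqrt(2*a) = sqrt(2)*sqrt(a))
E(h) = -2 + h/4
n = -2925/2 (n = -(-390)*(-2 + (1/4)*(-7)) = -(-390)*(-2 - 7/4) = -(-390)*(-15)/4 = -5*585/2 = -2925/2 ≈ -1462.5)
n + R(-211) = -2925/2 + sqrt(2)*sqrt(-211) = -2925/2 + sqrt(2)*(I*sqrt(211)) = -2925/2 + I*sqrt(422)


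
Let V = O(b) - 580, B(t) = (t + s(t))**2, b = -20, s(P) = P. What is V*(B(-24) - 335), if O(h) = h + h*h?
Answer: -393800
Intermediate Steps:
O(h) = h + h**2
B(t) = 4*t**2 (B(t) = (t + t)**2 = (2*t)**2 = 4*t**2)
V = -200 (V = -20*(1 - 20) - 580 = -20*(-19) - 580 = 380 - 580 = -200)
V*(B(-24) - 335) = -200*(4*(-24)**2 - 335) = -200*(4*576 - 335) = -200*(2304 - 335) = -200*1969 = -393800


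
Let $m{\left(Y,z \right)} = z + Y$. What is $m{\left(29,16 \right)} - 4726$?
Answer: $-4681$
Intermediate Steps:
$m{\left(Y,z \right)} = Y + z$
$m{\left(29,16 \right)} - 4726 = \left(29 + 16\right) - 4726 = 45 - 4726 = -4681$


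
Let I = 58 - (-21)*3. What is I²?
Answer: 14641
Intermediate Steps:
I = 121 (I = 58 - 1*(-63) = 58 + 63 = 121)
I² = 121² = 14641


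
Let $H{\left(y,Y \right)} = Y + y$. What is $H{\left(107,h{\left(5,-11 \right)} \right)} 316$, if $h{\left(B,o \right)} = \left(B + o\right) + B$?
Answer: $33496$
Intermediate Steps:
$h{\left(B,o \right)} = o + 2 B$
$H{\left(107,h{\left(5,-11 \right)} \right)} 316 = \left(\left(-11 + 2 \cdot 5\right) + 107\right) 316 = \left(\left(-11 + 10\right) + 107\right) 316 = \left(-1 + 107\right) 316 = 106 \cdot 316 = 33496$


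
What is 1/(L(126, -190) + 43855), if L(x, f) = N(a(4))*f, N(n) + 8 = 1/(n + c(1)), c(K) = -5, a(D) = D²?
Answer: 11/498935 ≈ 2.2047e-5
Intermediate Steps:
N(n) = -8 + 1/(-5 + n) (N(n) = -8 + 1/(n - 5) = -8 + 1/(-5 + n))
L(x, f) = -87*f/11 (L(x, f) = ((41 - 8*4²)/(-5 + 4²))*f = ((41 - 8*16)/(-5 + 16))*f = ((41 - 128)/11)*f = ((1/11)*(-87))*f = -87*f/11)
1/(L(126, -190) + 43855) = 1/(-87/11*(-190) + 43855) = 1/(16530/11 + 43855) = 1/(498935/11) = 11/498935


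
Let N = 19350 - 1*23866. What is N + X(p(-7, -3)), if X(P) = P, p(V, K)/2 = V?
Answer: -4530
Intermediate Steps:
p(V, K) = 2*V
N = -4516 (N = 19350 - 23866 = -4516)
N + X(p(-7, -3)) = -4516 + 2*(-7) = -4516 - 14 = -4530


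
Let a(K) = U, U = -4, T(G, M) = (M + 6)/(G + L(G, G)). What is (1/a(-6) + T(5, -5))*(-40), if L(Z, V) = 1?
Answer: 10/3 ≈ 3.3333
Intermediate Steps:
T(G, M) = (6 + M)/(1 + G) (T(G, M) = (M + 6)/(G + 1) = (6 + M)/(1 + G))
a(K) = -4
(1/a(-6) + T(5, -5))*(-40) = (1/(-4) + (6 - 5)/(1 + 5))*(-40) = (-1/4 + 1/6)*(-40) = -1/12*(-40) = 10/3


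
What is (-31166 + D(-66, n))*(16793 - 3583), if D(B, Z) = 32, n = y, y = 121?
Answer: -411280140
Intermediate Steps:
n = 121
(-31166 + D(-66, n))*(16793 - 3583) = (-31166 + 32)*(16793 - 3583) = -31134*13210 = -411280140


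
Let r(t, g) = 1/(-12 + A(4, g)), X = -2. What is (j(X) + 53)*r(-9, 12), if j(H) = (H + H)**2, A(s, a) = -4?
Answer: -69/16 ≈ -4.3125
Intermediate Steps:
j(H) = 4*H**2 (j(H) = (2*H)**2 = 4*H**2)
r(t, g) = -1/16 (r(t, g) = 1/(-12 - 4) = 1/(-16) = -1/16)
(j(X) + 53)*r(-9, 12) = (4*(-2)**2 + 53)*(-1/16) = (4*4 + 53)*(-1/16) = (16 + 53)*(-1/16) = 69*(-1/16) = -69/16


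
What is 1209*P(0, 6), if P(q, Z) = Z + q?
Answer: 7254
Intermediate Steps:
1209*P(0, 6) = 1209*(6 + 0) = 1209*6 = 7254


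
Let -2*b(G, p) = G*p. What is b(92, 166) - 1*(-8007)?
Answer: 371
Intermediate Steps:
b(G, p) = -G*p/2
b(92, 166) - 1*(-8007) = -½*92*166 - 1*(-8007) = -7636 + 8007 = 371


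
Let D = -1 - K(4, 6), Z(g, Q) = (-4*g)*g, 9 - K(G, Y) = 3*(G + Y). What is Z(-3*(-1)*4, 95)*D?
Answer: -11520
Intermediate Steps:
K(G, Y) = 9 - 3*G - 3*Y (K(G, Y) = 9 - 3*(G + Y) = 9 - (3*G + 3*Y) = 9 + (-3*G - 3*Y) = 9 - 3*G - 3*Y)
Z(g, Q) = -4*g²
D = 20 (D = -1 - (9 - 3*4 - 3*6) = -1 - (9 - 12 - 18) = -1 - 1*(-21) = -1 + 21 = 20)
Z(-3*(-1)*4, 95)*D = -4*(-3*(-1)*4)²*20 = -4*(3*4)²*20 = -4*12²*20 = -4*144*20 = -576*20 = -11520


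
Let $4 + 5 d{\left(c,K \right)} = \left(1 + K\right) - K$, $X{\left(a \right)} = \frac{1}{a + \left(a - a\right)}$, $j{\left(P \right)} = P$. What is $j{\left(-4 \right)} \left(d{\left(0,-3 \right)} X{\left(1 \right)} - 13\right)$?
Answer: $\frac{272}{5} \approx 54.4$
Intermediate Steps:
$X{\left(a \right)} = \frac{1}{a}$ ($X{\left(a \right)} = \frac{1}{a + 0} = \frac{1}{a}$)
$d{\left(c,K \right)} = - \frac{3}{5}$ ($d{\left(c,K \right)} = - \frac{4}{5} + \frac{\left(1 + K\right) - K}{5} = - \frac{4}{5} + \frac{1}{5} \cdot 1 = - \frac{4}{5} + \frac{1}{5} = - \frac{3}{5}$)
$j{\left(-4 \right)} \left(d{\left(0,-3 \right)} X{\left(1 \right)} - 13\right) = - 4 \left(- \frac{3}{5 \cdot 1} - 13\right) = - 4 \left(\left(- \frac{3}{5}\right) 1 - 13\right) = - 4 \left(- \frac{3}{5} - 13\right) = \left(-4\right) \left(- \frac{68}{5}\right) = \frac{272}{5}$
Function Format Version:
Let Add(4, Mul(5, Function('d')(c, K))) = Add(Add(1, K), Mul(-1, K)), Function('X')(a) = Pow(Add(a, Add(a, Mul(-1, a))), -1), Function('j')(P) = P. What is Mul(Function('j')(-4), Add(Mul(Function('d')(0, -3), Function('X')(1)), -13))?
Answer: Rational(272, 5) ≈ 54.400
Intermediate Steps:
Function('X')(a) = Pow(a, -1) (Function('X')(a) = Pow(Add(a, 0), -1) = Pow(a, -1))
Function('d')(c, K) = Rational(-3, 5) (Function('d')(c, K) = Add(Rational(-4, 5), Mul(Rational(1, 5), Add(Add(1, K), Mul(-1, K)))) = Add(Rational(-4, 5), Mul(Rational(1, 5), 1)) = Add(Rational(-4, 5), Rational(1, 5)) = Rational(-3, 5))
Mul(Function('j')(-4), Add(Mul(Function('d')(0, -3), Function('X')(1)), -13)) = Mul(-4, Add(Mul(Rational(-3, 5), Pow(1, -1)), -13)) = Mul(-4, Add(Mul(Rational(-3, 5), 1), -13)) = Mul(-4, Add(Rational(-3, 5), -13)) = Mul(-4, Rational(-68, 5)) = Rational(272, 5)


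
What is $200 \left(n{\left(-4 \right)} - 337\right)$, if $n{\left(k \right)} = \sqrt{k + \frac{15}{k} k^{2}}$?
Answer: $-67400 + 1600 i \approx -67400.0 + 1600.0 i$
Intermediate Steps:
$n{\left(k \right)} = 4 \sqrt{k}$ ($n{\left(k \right)} = \sqrt{k + 15 k} = \sqrt{16 k} = 4 \sqrt{k}$)
$200 \left(n{\left(-4 \right)} - 337\right) = 200 \left(4 \sqrt{-4} - 337\right) = 200 \left(4 \cdot 2 i - 337\right) = 200 \left(8 i - 337\right) = 200 \left(-337 + 8 i\right) = -67400 + 1600 i$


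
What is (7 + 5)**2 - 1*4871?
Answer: -4727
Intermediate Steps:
(7 + 5)**2 - 1*4871 = 12**2 - 4871 = 144 - 4871 = -4727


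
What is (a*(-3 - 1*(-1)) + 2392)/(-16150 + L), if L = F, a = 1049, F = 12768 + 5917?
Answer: 98/845 ≈ 0.11598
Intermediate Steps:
F = 18685
L = 18685
(a*(-3 - 1*(-1)) + 2392)/(-16150 + L) = (1049*(-3 - 1*(-1)) + 2392)/(-16150 + 18685) = (1049*(-3 + 1) + 2392)/2535 = (1049*(-2) + 2392)*(1/2535) = (-2098 + 2392)*(1/2535) = 294*(1/2535) = 98/845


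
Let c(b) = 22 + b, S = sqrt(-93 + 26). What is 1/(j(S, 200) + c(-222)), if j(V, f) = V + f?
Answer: -I*sqrt(67)/67 ≈ -0.12217*I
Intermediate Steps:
S = I*sqrt(67) (S = sqrt(-67) = I*sqrt(67) ≈ 8.1853*I)
1/(j(S, 200) + c(-222)) = 1/((I*sqrt(67) + 200) + (22 - 222)) = 1/((200 + I*sqrt(67)) - 200) = 1/(I*sqrt(67)) = -I*sqrt(67)/67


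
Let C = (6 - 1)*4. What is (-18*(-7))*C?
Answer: 2520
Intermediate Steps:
C = 20 (C = 5*4 = 20)
(-18*(-7))*C = -18*(-7)*20 = 126*20 = 2520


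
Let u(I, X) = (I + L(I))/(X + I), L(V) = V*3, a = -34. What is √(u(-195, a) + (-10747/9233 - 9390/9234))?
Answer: √160166202198750034/361555047 ≈ 1.1069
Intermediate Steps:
L(V) = 3*V
u(I, X) = 4*I/(I + X) (u(I, X) = (I + 3*I)/(X + I) = (4*I)/(I + X) = 4*I/(I + X))
√(u(-195, a) + (-10747/9233 - 9390/9234)) = √(4*(-195)/(-195 - 34) + (-10747/9233 - 9390/9234)) = √(4*(-195)/(-229) + (-10747*1/9233 - 9390*1/9234)) = √(4*(-195)*(-1/229) + (-10747/9233 - 1565/1539)) = √(780/229 - 30989278/14209587) = √(3986933198/3253995423) = √160166202198750034/361555047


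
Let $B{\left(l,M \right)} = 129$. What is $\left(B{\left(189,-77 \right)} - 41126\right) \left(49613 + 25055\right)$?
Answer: $-3061163996$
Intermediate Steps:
$\left(B{\left(189,-77 \right)} - 41126\right) \left(49613 + 25055\right) = \left(129 - 41126\right) \left(49613 + 25055\right) = \left(-40997\right) 74668 = -3061163996$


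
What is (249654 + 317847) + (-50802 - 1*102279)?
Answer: 414420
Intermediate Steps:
(249654 + 317847) + (-50802 - 1*102279) = 567501 + (-50802 - 102279) = 567501 - 153081 = 414420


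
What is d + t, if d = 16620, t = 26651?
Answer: 43271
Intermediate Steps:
d + t = 16620 + 26651 = 43271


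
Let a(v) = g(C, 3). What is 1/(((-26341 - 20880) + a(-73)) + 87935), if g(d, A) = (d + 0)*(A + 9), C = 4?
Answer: 1/40762 ≈ 2.4533e-5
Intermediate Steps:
g(d, A) = d*(9 + A)
a(v) = 48 (a(v) = 4*(9 + 3) = 4*12 = 48)
1/(((-26341 - 20880) + a(-73)) + 87935) = 1/(((-26341 - 20880) + 48) + 87935) = 1/((-47221 + 48) + 87935) = 1/(-47173 + 87935) = 1/40762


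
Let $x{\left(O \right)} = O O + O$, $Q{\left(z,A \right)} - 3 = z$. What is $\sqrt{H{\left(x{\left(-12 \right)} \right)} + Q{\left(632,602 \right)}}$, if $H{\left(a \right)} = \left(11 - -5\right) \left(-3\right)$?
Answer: $\sqrt{587} \approx 24.228$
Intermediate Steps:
$Q{\left(z,A \right)} = 3 + z$
$x{\left(O \right)} = O + O^{2}$ ($x{\left(O \right)} = O^{2} + O = O + O^{2}$)
$H{\left(a \right)} = -48$ ($H{\left(a \right)} = \left(11 + 5\right) \left(-3\right) = 16 \left(-3\right) = -48$)
$\sqrt{H{\left(x{\left(-12 \right)} \right)} + Q{\left(632,602 \right)}} = \sqrt{-48 + \left(3 + 632\right)} = \sqrt{-48 + 635} = \sqrt{587}$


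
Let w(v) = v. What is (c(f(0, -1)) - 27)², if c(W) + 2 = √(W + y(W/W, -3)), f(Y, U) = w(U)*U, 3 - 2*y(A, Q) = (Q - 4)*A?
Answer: (29 - √6)² ≈ 704.93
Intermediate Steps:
y(A, Q) = 3/2 - A*(-4 + Q)/2 (y(A, Q) = 3/2 - (Q - 4)*A/2 = 3/2 - (-4 + Q)*A/2 = 3/2 - A*(-4 + Q)/2)
f(Y, U) = U² (f(Y, U) = U*U = U²)
c(W) = -2 + √(5 + W) (c(W) = -2 + √(W + (3/2 + 2*(W/W) - ½*W/W*(-3))) = -2 + √(W + (3/2 + 2*1 - ½*1*(-3))) = -2 + √(W + (3/2 + 2 + 3/2)) = -2 + √(W + 5) = -2 + √(5 + W))
(c(f(0, -1)) - 27)² = ((-2 + √(5 + (-1)²)) - 27)² = ((-2 + √(5 + 1)) - 27)² = ((-2 + √6) - 27)² = (-29 + √6)²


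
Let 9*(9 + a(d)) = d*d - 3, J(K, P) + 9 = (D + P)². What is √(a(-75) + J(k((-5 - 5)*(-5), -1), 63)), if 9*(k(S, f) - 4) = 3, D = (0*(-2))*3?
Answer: √41181/3 ≈ 67.644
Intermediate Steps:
D = 0 (D = 0*3 = 0)
k(S, f) = 13/3 (k(S, f) = 4 + (⅑)*3 = 4 + ⅓ = 13/3)
J(K, P) = -9 + P² (J(K, P) = -9 + (0 + P)² = -9 + P²)
a(d) = -28/3 + d²/9 (a(d) = -9 + (d*d - 3)/9 = -9 + (d² - 3)/9 = -9 + (-3 + d²)/9 = -9 + (-⅓ + d²/9) = -28/3 + d²/9)
√(a(-75) + J(k((-5 - 5)*(-5), -1), 63)) = √((-28/3 + (⅑)*(-75)²) + (-9 + 63²)) = √((-28/3 + (⅑)*5625) + (-9 + 3969)) = √((-28/3 + 625) + 3960) = √(1847/3 + 3960) = √(13727/3) = √41181/3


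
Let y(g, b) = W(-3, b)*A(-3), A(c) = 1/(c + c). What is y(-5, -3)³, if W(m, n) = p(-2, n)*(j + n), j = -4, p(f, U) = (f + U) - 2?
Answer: -117649/216 ≈ -544.67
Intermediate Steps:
p(f, U) = -2 + U + f (p(f, U) = (U + f) - 2 = -2 + U + f)
A(c) = 1/(2*c)
W(m, n) = (-4 + n)² (W(m, n) = (-2 + n - 2)*(-4 + n) = (-4 + n)*(-4 + n) = (-4 + n)²)
y(g, b) = -(-4 + b)²/6 (y(g, b) = (-4 + b)²*((½)/(-3)) = (-4 + b)²*((½)*(-⅓)) = (-4 + b)²*(-⅙) = -(-4 + b)²/6)
y(-5, -3)³ = (-(-4 - 3)²/6)³ = (-⅙*(-7)²)³ = (-⅙*49)³ = (-49/6)³ = -117649/216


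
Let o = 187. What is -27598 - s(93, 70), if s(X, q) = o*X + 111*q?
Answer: -52759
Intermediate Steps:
s(X, q) = 111*q + 187*X (s(X, q) = 187*X + 111*q = 111*q + 187*X)
-27598 - s(93, 70) = -27598 - (111*70 + 187*93) = -27598 - (7770 + 17391) = -27598 - 1*25161 = -27598 - 25161 = -52759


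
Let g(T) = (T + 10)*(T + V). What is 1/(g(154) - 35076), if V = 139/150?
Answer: -75/725102 ≈ -0.00010343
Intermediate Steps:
V = 139/150 (V = 139*(1/150) = 139/150 ≈ 0.92667)
g(T) = (10 + T)*(139/150 + T) (g(T) = (T + 10)*(T + 139/150) = (10 + T)*(139/150 + T))
1/(g(154) - 35076) = 1/((139/15 + 154**2 + (1639/150)*154) - 35076) = 1/((139/15 + 23716 + 126203/75) - 35076) = 1/(1905598/75 - 35076) = 1/(-725102/75) = -75/725102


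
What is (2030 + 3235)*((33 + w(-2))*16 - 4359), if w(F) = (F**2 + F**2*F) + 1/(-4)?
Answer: -20528235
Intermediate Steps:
w(F) = -1/4 + F**2 + F**3 (w(F) = (F**2 + F**3) - 1/4 = -1/4 + F**2 + F**3)
(2030 + 3235)*((33 + w(-2))*16 - 4359) = (2030 + 3235)*((33 + (-1/4 + (-2)**2 + (-2)**3))*16 - 4359) = 5265*((33 + (-1/4 + 4 - 8))*16 - 4359) = 5265*((33 - 17/4)*16 - 4359) = 5265*((115/4)*16 - 4359) = 5265*(460 - 4359) = 5265*(-3899) = -20528235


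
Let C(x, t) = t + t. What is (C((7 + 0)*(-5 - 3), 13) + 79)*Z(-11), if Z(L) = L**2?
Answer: 12705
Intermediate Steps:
C(x, t) = 2*t
(C((7 + 0)*(-5 - 3), 13) + 79)*Z(-11) = (2*13 + 79)*(-11)**2 = (26 + 79)*121 = 105*121 = 12705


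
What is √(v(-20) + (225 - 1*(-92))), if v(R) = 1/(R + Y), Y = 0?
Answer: √31695/10 ≈ 17.803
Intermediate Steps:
v(R) = 1/R (v(R) = 1/(R + 0) = 1/R)
√(v(-20) + (225 - 1*(-92))) = √(1/(-20) + (225 - 1*(-92))) = √(-1/20 + (225 + 92)) = √(-1/20 + 317) = √(6339/20) = √31695/10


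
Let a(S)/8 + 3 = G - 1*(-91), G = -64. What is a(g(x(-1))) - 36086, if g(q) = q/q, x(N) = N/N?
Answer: -35894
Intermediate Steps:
x(N) = 1
g(q) = 1
a(S) = 192 (a(S) = -24 + 8*(-64 - 1*(-91)) = -24 + 8*(-64 + 91) = -24 + 8*27 = -24 + 216 = 192)
a(g(x(-1))) - 36086 = 192 - 36086 = -35894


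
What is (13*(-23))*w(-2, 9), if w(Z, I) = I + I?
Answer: -5382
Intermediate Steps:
w(Z, I) = 2*I
(13*(-23))*w(-2, 9) = (13*(-23))*(2*9) = -299*18 = -5382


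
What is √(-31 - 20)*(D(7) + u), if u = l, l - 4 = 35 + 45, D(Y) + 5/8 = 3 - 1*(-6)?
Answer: 739*I*√51/8 ≈ 659.69*I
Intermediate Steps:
D(Y) = 67/8 (D(Y) = -5/8 + (3 - 1*(-6)) = -5/8 + (3 + 6) = -5/8 + 9 = 67/8)
l = 84 (l = 4 + (35 + 45) = 4 + 80 = 84)
u = 84
√(-31 - 20)*(D(7) + u) = √(-31 - 20)*(67/8 + 84) = √(-51)*(739/8) = (I*√51)*(739/8) = 739*I*√51/8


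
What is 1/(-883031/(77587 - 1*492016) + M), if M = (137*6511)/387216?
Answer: 53491179888/237199100233 ≈ 0.22551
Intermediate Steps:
M = 892007/387216 (M = 892007*(1/387216) = 892007/387216 ≈ 2.3036)
1/(-883031/(77587 - 1*492016) + M) = 1/(-883031/(77587 - 1*492016) + 892007/387216) = 1/(-883031/(77587 - 492016) + 892007/387216) = 1/(-883031/(-414429) + 892007/387216) = 1/(-883031*(-1/414429) + 892007/387216) = 1/(883031/414429 + 892007/387216) = 1/(237199100233/53491179888) = 53491179888/237199100233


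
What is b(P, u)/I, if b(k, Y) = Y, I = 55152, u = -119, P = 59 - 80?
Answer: -119/55152 ≈ -0.0021577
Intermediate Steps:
P = -21
b(P, u)/I = -119/55152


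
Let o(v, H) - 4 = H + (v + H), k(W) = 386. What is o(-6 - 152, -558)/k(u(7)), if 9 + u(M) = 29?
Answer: -635/193 ≈ -3.2902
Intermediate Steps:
u(M) = 20 (u(M) = -9 + 29 = 20)
o(v, H) = 4 + v + 2*H (o(v, H) = 4 + (H + (v + H)) = 4 + (H + (H + v)) = 4 + (v + 2*H) = 4 + v + 2*H)
o(-6 - 152, -558)/k(u(7)) = (4 + (-6 - 152) + 2*(-558))/386 = (4 - 158 - 1116)*(1/386) = -1270*1/386 = -635/193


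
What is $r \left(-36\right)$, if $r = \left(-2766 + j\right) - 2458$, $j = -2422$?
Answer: $275256$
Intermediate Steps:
$r = -7646$ ($r = \left(-2766 - 2422\right) - 2458 = -5188 - 2458 = -7646$)
$r \left(-36\right) = \left(-7646\right) \left(-36\right) = 275256$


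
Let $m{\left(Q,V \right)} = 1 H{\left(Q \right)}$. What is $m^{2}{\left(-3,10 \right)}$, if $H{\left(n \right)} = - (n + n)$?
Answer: $36$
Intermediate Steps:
$H{\left(n \right)} = - 2 n$
$m{\left(Q,V \right)} = - 2 Q$ ($m{\left(Q,V \right)} = 1 \left(- 2 Q\right) = - 2 Q$)
$m^{2}{\left(-3,10 \right)} = \left(\left(-2\right) \left(-3\right)\right)^{2} = 6^{2} = 36$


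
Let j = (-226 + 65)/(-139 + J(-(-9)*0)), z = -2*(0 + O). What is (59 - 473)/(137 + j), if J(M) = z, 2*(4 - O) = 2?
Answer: -30015/10013 ≈ -2.9976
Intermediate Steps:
O = 3 (O = 4 - ½*2 = 4 - 1 = 3)
z = -6 (z = -2*(0 + 3) = -2*3 = -6)
J(M) = -6
j = 161/145 (j = (-226 + 65)/(-139 - 6) = -161/(-145) = -161*(-1/145) = 161/145 ≈ 1.1103)
(59 - 473)/(137 + j) = (59 - 473)/(137 + 161/145) = -414/20026/145 = -414*145/20026 = -30015/10013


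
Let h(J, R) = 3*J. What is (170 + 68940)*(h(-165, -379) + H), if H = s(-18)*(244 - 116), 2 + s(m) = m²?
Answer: 2814228310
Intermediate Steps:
s(m) = -2 + m²
H = 41216 (H = (-2 + (-18)²)*(244 - 116) = (-2 + 324)*128 = 322*128 = 41216)
(170 + 68940)*(h(-165, -379) + H) = (170 + 68940)*(3*(-165) + 41216) = 69110*(-495 + 41216) = 69110*40721 = 2814228310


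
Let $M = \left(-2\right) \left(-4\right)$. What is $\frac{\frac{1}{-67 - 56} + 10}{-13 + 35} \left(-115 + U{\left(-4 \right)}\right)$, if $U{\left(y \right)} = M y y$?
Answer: $\frac{15977}{2706} \approx 5.9043$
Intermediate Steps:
$M = 8$
$U{\left(y \right)} = 8 y^{2}$ ($U{\left(y \right)} = 8 y y = 8 y^{2}$)
$\frac{\frac{1}{-67 - 56} + 10}{-13 + 35} \left(-115 + U{\left(-4 \right)}\right) = \frac{\frac{1}{-67 - 56} + 10}{-13 + 35} \left(-115 + 8 \left(-4\right)^{2}\right) = \frac{\frac{1}{-123} + 10}{22} \left(-115 + 8 \cdot 16\right) = \left(- \frac{1}{123} + 10\right) \frac{1}{22} \left(-115 + 128\right) = \frac{1229}{123} \cdot \frac{1}{22} \cdot 13 = \frac{1229}{2706} \cdot 13 = \frac{15977}{2706}$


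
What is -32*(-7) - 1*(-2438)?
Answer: 2662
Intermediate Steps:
-32*(-7) - 1*(-2438) = 224 + 2438 = 2662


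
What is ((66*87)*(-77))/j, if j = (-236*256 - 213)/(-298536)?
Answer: -131992915824/60629 ≈ -2.1771e+6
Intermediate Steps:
j = 60629/298536 (j = (-60416 - 213)*(-1/298536) = -60629*(-1/298536) = 60629/298536 ≈ 0.20309)
((66*87)*(-77))/j = ((66*87)*(-77))/(60629/298536) = (5742*(-77))*(298536/60629) = -442134*298536/60629 = -131992915824/60629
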